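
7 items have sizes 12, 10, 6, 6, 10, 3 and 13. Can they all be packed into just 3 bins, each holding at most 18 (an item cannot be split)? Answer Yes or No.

Total = 60; ⌈60/18⌉ = 4.
At least 4 bins are required, but only 3 are allowed.

No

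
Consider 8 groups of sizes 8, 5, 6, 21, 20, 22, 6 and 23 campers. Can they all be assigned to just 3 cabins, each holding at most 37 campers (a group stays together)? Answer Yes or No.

Total = 111 campers; ⌈111/37⌉ = 3.
4 groups each exceed half the capacity and cannot share a cabin, forcing at least 4 cabins.
At least 4 cabins are required, but only 3 are allowed.

No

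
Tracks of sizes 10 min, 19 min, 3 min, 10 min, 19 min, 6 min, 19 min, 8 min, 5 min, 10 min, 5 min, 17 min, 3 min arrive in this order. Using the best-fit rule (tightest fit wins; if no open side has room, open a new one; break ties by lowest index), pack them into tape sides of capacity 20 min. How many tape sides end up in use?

  10 → side 1 (new)  [load 10/20]
  19 → side 2 (new)  [load 19/20]
  3 → side 1  [load 13/20]
  10 → side 3 (new)  [load 10/20]
  19 → side 4 (new)  [load 19/20]
  6 → side 1  [load 19/20]
  19 → side 5 (new)  [load 19/20]
  8 → side 3  [load 18/20]
  5 → side 6 (new)  [load 5/20]
  10 → side 6  [load 15/20]
  5 → side 6  [load 20/20]
  17 → side 7 (new)  [load 17/20]
  3 → side 7  [load 20/20]
7 tape sides opened.

7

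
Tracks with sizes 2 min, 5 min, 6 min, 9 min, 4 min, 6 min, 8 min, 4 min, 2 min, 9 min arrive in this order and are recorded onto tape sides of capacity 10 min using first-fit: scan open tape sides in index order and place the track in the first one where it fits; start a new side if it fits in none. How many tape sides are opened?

  2 → side 1 (new)  [load 2/10]
  5 → side 1  [load 7/10]
  6 → side 2 (new)  [load 6/10]
  9 → side 3 (new)  [load 9/10]
  4 → side 2  [load 10/10]
  6 → side 4 (new)  [load 6/10]
  8 → side 5 (new)  [load 8/10]
  4 → side 4  [load 10/10]
  2 → side 1  [load 9/10]
  9 → side 6 (new)  [load 9/10]
6 tape sides opened.

6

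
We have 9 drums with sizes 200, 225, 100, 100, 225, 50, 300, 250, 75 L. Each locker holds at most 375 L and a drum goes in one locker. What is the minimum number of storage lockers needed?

Total = 300 + 250 + 225 + 225 + 200 + 100 + 100 + 75 + 50 = 1525 L.
Lower bound: ⌈1525/375⌉ = 5 storage lockers.
A packing using 5 storage lockers:
  locker 1: 300 + 75 = 375
  locker 2: 250 + 100 = 350
  locker 3: 225 + 100 + 50 = 375
  locker 4: 225 = 225
  locker 5: 200 = 200
This matches the lower bound, so 5 is optimal.

5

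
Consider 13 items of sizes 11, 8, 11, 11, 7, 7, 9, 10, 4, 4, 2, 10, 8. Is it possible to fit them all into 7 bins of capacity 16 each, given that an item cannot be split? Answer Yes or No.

Total = 102; ⌈102/16⌉ = 7.
The bound of 7 does not rule out 7, but exhaustive search shows no assignment into 7 bins of capacity 16 exists — the minimum is 8.

No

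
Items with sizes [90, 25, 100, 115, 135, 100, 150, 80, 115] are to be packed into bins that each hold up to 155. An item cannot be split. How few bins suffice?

8

Total = 150 + 135 + 115 + 115 + 100 + 100 + 90 + 80 + 25 = 910.
Lower bound: ⌈910/155⌉ = 6 bins.
Also, 8 items each exceed 155/2, and no two of those can share a bin, so at least 8 bins are needed.
A packing using 8 bins:
  bin 1: 150 = 150
  bin 2: 135 = 135
  bin 3: 115 + 25 = 140
  bin 4: 115 = 115
  bin 5: 100 = 100
  bin 6: 100 = 100
  bin 7: 90 = 90
  bin 8: 80 = 80
This matches the lower bound, so 8 is optimal.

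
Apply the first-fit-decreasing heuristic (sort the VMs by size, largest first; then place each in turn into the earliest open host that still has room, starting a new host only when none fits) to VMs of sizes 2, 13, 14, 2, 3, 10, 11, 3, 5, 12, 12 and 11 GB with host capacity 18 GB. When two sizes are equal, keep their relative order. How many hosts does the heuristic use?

7

Sorted descending: 14, 13, 12, 12, 11, 11, 10, 5, 3, 3, 2, 2.
  14 → host 1 (new)  [load 14/18]
  13 → host 2 (new)  [load 13/18]
  12 → host 3 (new)  [load 12/18]
  12 → host 4 (new)  [load 12/18]
  11 → host 5 (new)  [load 11/18]
  11 → host 6 (new)  [load 11/18]
  10 → host 7 (new)  [load 10/18]
  5 → host 2  [load 18/18]
  3 → host 1  [load 17/18]
  3 → host 3  [load 15/18]
  2 → host 3  [load 17/18]
  2 → host 4  [load 14/18]
7 hosts opened.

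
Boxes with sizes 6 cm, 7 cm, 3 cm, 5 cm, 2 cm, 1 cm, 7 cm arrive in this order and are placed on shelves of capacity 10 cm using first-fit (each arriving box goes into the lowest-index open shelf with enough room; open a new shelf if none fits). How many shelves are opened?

  6 → shelf 1 (new)  [load 6/10]
  7 → shelf 2 (new)  [load 7/10]
  3 → shelf 1  [load 9/10]
  5 → shelf 3 (new)  [load 5/10]
  2 → shelf 2  [load 9/10]
  1 → shelf 1  [load 10/10]
  7 → shelf 4 (new)  [load 7/10]
4 shelves opened.

4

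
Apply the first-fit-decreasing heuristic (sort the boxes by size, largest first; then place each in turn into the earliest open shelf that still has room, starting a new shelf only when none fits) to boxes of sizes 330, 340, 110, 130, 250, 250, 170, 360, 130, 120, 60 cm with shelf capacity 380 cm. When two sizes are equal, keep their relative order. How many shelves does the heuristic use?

Sorted descending: 360, 340, 330, 250, 250, 170, 130, 130, 120, 110, 60.
  360 → shelf 1 (new)  [load 360/380]
  340 → shelf 2 (new)  [load 340/380]
  330 → shelf 3 (new)  [load 330/380]
  250 → shelf 4 (new)  [load 250/380]
  250 → shelf 5 (new)  [load 250/380]
  170 → shelf 6 (new)  [load 170/380]
  130 → shelf 4  [load 380/380]
  130 → shelf 5  [load 380/380]
  120 → shelf 6  [load 290/380]
  110 → shelf 7 (new)  [load 110/380]
  60 → shelf 6  [load 350/380]
7 shelves opened.

7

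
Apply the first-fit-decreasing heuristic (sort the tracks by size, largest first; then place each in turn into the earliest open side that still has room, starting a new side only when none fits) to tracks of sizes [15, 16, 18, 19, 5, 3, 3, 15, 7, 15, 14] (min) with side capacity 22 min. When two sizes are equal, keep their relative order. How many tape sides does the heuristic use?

7

Sorted descending: 19, 18, 16, 15, 15, 15, 14, 7, 5, 3, 3.
  19 → side 1 (new)  [load 19/22]
  18 → side 2 (new)  [load 18/22]
  16 → side 3 (new)  [load 16/22]
  15 → side 4 (new)  [load 15/22]
  15 → side 5 (new)  [load 15/22]
  15 → side 6 (new)  [load 15/22]
  14 → side 7 (new)  [load 14/22]
  7 → side 4  [load 22/22]
  5 → side 3  [load 21/22]
  3 → side 1  [load 22/22]
  3 → side 2  [load 21/22]
7 tape sides opened.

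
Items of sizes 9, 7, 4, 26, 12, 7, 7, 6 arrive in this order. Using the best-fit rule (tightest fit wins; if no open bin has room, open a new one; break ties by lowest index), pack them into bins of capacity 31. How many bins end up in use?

3

  9 → bin 1 (new)  [load 9/31]
  7 → bin 1  [load 16/31]
  4 → bin 1  [load 20/31]
  26 → bin 2 (new)  [load 26/31]
  12 → bin 3 (new)  [load 12/31]
  7 → bin 1  [load 27/31]
  7 → bin 3  [load 19/31]
  6 → bin 3  [load 25/31]
3 bins opened.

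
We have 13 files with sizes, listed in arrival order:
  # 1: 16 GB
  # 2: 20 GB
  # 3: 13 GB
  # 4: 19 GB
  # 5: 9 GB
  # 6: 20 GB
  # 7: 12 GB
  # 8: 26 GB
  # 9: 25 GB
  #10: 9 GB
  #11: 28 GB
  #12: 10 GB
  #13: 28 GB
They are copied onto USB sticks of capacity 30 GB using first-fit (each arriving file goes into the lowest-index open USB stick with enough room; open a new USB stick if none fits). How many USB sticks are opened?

9

  16 → USB stick 1 (new)  [load 16/30]
  20 → USB stick 2 (new)  [load 20/30]
  13 → USB stick 1  [load 29/30]
  19 → USB stick 3 (new)  [load 19/30]
  9 → USB stick 2  [load 29/30]
  20 → USB stick 4 (new)  [load 20/30]
  12 → USB stick 5 (new)  [load 12/30]
  26 → USB stick 6 (new)  [load 26/30]
  25 → USB stick 7 (new)  [load 25/30]
  9 → USB stick 3  [load 28/30]
  28 → USB stick 8 (new)  [load 28/30]
  10 → USB stick 4  [load 30/30]
  28 → USB stick 9 (new)  [load 28/30]
9 USB sticks opened.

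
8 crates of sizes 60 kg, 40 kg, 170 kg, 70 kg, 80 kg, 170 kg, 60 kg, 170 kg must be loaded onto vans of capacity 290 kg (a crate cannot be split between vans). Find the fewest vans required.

3

Total = 170 + 170 + 170 + 80 + 70 + 60 + 60 + 40 = 820 kg.
Lower bound: ⌈820/290⌉ = 3 vans.
A packing using 3 vans:
  van 1: 170 + 80 + 40 = 290
  van 2: 170 + 70 = 240
  van 3: 170 + 60 + 60 = 290
This matches the lower bound, so 3 is optimal.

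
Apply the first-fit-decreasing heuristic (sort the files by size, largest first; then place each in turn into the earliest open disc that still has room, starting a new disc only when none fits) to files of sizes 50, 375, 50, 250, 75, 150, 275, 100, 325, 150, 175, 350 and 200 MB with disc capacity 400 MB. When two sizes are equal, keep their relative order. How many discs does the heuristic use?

7

Sorted descending: 375, 350, 325, 275, 250, 200, 175, 150, 150, 100, 75, 50, 50.
  375 → disc 1 (new)  [load 375/400]
  350 → disc 2 (new)  [load 350/400]
  325 → disc 3 (new)  [load 325/400]
  275 → disc 4 (new)  [load 275/400]
  250 → disc 5 (new)  [load 250/400]
  200 → disc 6 (new)  [load 200/400]
  175 → disc 6  [load 375/400]
  150 → disc 5  [load 400/400]
  150 → disc 7 (new)  [load 150/400]
  100 → disc 4  [load 375/400]
  75 → disc 3  [load 400/400]
  50 → disc 2  [load 400/400]
  50 → disc 7  [load 200/400]
7 discs opened.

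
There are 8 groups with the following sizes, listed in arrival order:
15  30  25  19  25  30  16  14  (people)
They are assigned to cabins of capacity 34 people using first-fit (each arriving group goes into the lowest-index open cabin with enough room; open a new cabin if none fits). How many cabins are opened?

  15 → cabin 1 (new)  [load 15/34]
  30 → cabin 2 (new)  [load 30/34]
  25 → cabin 3 (new)  [load 25/34]
  19 → cabin 1  [load 34/34]
  25 → cabin 4 (new)  [load 25/34]
  30 → cabin 5 (new)  [load 30/34]
  16 → cabin 6 (new)  [load 16/34]
  14 → cabin 6  [load 30/34]
6 cabins opened.

6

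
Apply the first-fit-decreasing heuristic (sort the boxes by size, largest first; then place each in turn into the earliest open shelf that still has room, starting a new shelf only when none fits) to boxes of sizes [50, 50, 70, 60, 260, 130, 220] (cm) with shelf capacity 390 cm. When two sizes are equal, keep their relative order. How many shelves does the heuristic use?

Sorted descending: 260, 220, 130, 70, 60, 50, 50.
  260 → shelf 1 (new)  [load 260/390]
  220 → shelf 2 (new)  [load 220/390]
  130 → shelf 1  [load 390/390]
  70 → shelf 2  [load 290/390]
  60 → shelf 2  [load 350/390]
  50 → shelf 3 (new)  [load 50/390]
  50 → shelf 3  [load 100/390]
3 shelves opened.

3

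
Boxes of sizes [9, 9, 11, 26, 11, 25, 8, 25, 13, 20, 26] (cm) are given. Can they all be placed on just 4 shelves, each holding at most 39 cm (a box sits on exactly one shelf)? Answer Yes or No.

Total = 183 cm; ⌈183/39⌉ = 5.
At least 5 shelves are required, but only 4 are allowed.

No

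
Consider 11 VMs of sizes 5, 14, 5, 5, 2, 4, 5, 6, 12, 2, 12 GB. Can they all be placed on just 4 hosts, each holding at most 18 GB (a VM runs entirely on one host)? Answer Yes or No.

No

Total = 72 GB; ⌈72/18⌉ = 4.
The bound of 4 does not rule out 4, but exhaustive search shows no assignment into 4 hosts of capacity 18 GB exists — the minimum is 5.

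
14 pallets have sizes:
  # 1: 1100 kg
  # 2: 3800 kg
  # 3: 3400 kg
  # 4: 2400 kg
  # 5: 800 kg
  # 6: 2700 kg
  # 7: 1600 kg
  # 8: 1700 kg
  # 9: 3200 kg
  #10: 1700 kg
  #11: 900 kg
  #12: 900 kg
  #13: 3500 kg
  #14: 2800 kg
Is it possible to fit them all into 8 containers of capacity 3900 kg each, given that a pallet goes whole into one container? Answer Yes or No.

Total = 30500 kg; ⌈30500/3900⌉ = 8.
The bound of 8 does not rule out 8, but exhaustive search shows no assignment into 8 containers of capacity 3900 kg exists — the minimum is 9.

No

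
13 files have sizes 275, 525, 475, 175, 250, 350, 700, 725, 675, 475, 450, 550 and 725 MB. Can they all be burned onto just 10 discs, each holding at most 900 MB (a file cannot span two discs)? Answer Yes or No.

Yes

A valid assignment using 9 discs:
  disc 1: 725 + 175 = 900
  disc 2: 725 = 725
  disc 3: 700 = 700
  disc 4: 675 = 675
  disc 5: 550 + 350 = 900
  disc 6: 525 + 275 = 800
  disc 7: 475 + 250 = 725
  disc 8: 475 = 475
  disc 9: 450 = 450
That uses only 9 ≤ 10, so 10 discs are enough.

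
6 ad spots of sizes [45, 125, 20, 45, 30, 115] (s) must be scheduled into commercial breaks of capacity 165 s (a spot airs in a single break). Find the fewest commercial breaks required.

Total = 125 + 115 + 45 + 45 + 30 + 20 = 380 s.
Lower bound: ⌈380/165⌉ = 3 commercial breaks.
A packing using 3 commercial breaks:
  break 1: 125 + 30 = 155
  break 2: 115 + 45 = 160
  break 3: 45 + 20 = 65
This matches the lower bound, so 3 is optimal.

3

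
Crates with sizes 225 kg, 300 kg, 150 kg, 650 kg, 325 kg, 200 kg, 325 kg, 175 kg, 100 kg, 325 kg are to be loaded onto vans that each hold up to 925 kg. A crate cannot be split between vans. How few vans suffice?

4

Total = 650 + 325 + 325 + 325 + 300 + 225 + 200 + 175 + 150 + 100 = 2775 kg.
Lower bound: ⌈2775/925⌉ = 3 vans.
A packing using 4 vans:
  van 1: 650 + 225 = 875
  van 2: 325 + 325 + 200 = 850
  van 3: 325 + 300 + 175 + 100 = 900
  van 4: 150 = 150
No arrangement into 3 vans stays within capacity, so 4 is optimal.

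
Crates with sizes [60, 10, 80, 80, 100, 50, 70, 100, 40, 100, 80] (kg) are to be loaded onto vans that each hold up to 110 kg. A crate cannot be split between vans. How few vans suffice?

Total = 100 + 100 + 100 + 80 + 80 + 80 + 70 + 60 + 50 + 40 + 10 = 770 kg.
Lower bound: ⌈770/110⌉ = 7 vans.
Also, 8 crates each exceed 55 kg, and no two of those can share a van, so at least 8 vans are needed.
A packing using 8 vans:
  van 1: 100 + 10 = 110
  van 2: 100 = 100
  van 3: 100 = 100
  van 4: 80 = 80
  van 5: 80 = 80
  van 6: 80 = 80
  van 7: 70 + 40 = 110
  van 8: 60 + 50 = 110
This matches the lower bound, so 8 is optimal.

8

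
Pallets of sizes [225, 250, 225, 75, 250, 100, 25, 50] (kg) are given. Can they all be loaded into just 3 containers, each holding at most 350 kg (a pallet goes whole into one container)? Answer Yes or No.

No

Total = 1200 kg; ⌈1200/350⌉ = 4.
At least 4 containers are required, but only 3 are allowed.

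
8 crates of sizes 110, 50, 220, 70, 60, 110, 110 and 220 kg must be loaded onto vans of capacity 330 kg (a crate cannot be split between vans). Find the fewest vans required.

Total = 220 + 220 + 110 + 110 + 110 + 70 + 60 + 50 = 950 kg.
Lower bound: ⌈950/330⌉ = 3 vans.
A packing using 3 vans:
  van 1: 220 + 110 = 330
  van 2: 220 + 110 = 330
  van 3: 110 + 70 + 60 + 50 = 290
This matches the lower bound, so 3 is optimal.

3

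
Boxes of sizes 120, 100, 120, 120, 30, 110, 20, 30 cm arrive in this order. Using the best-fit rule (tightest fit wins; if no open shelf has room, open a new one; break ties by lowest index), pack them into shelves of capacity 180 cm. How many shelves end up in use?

5

  120 → shelf 1 (new)  [load 120/180]
  100 → shelf 2 (new)  [load 100/180]
  120 → shelf 3 (new)  [load 120/180]
  120 → shelf 4 (new)  [load 120/180]
  30 → shelf 1  [load 150/180]
  110 → shelf 5 (new)  [load 110/180]
  20 → shelf 1  [load 170/180]
  30 → shelf 3  [load 150/180]
5 shelves opened.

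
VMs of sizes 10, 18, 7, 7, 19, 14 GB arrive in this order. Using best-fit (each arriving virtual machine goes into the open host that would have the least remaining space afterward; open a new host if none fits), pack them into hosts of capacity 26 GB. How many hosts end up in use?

  10 → host 1 (new)  [load 10/26]
  18 → host 2 (new)  [load 18/26]
  7 → host 2  [load 25/26]
  7 → host 1  [load 17/26]
  19 → host 3 (new)  [load 19/26]
  14 → host 4 (new)  [load 14/26]
4 hosts opened.

4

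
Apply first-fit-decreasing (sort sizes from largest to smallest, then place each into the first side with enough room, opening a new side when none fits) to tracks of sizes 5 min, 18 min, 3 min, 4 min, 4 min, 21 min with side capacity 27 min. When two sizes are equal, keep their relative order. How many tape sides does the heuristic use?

3

Sorted descending: 21, 18, 5, 4, 4, 3.
  21 → side 1 (new)  [load 21/27]
  18 → side 2 (new)  [load 18/27]
  5 → side 1  [load 26/27]
  4 → side 2  [load 22/27]
  4 → side 2  [load 26/27]
  3 → side 3 (new)  [load 3/27]
3 tape sides opened.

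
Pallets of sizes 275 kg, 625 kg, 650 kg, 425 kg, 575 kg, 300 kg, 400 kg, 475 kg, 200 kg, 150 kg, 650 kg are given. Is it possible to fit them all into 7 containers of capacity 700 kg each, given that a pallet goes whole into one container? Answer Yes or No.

No

Total = 4725 kg; ⌈4725/700⌉ = 7.
The bound of 7 does not rule out 7, but exhaustive search shows no assignment into 7 containers of capacity 700 kg exists — the minimum is 8.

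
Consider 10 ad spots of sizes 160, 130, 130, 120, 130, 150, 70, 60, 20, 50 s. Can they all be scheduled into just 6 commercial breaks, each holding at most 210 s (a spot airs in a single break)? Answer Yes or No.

A valid assignment using 6 commercial breaks:
  break 1: 160 + 50 = 210
  break 2: 150 + 60 = 210
  break 3: 130 + 70 = 200
  break 4: 130 + 20 = 150
  break 5: 130 = 130
  break 6: 120 = 120
Every load is within 210 s, so 6 commercial breaks suffice.

Yes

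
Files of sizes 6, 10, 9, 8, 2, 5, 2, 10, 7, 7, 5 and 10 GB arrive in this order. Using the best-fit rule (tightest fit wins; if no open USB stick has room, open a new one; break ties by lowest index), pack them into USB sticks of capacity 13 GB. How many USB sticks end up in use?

  6 → USB stick 1 (new)  [load 6/13]
  10 → USB stick 2 (new)  [load 10/13]
  9 → USB stick 3 (new)  [load 9/13]
  8 → USB stick 4 (new)  [load 8/13]
  2 → USB stick 2  [load 12/13]
  5 → USB stick 4  [load 13/13]
  2 → USB stick 3  [load 11/13]
  10 → USB stick 5 (new)  [load 10/13]
  7 → USB stick 1  [load 13/13]
  7 → USB stick 6 (new)  [load 7/13]
  5 → USB stick 6  [load 12/13]
  10 → USB stick 7 (new)  [load 10/13]
7 USB sticks opened.

7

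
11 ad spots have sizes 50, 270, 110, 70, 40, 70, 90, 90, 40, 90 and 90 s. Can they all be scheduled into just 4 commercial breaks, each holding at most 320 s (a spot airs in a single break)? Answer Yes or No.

Yes

A valid assignment using 4 commercial breaks:
  break 1: 270 + 50 = 320
  break 2: 110 + 90 + 90 = 290
  break 3: 90 + 90 + 70 + 70 = 320
  break 4: 40 + 40 = 80
Every load is within 320 s, so 4 commercial breaks suffice.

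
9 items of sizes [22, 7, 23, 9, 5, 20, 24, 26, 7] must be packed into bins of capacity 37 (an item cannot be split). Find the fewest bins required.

Total = 26 + 24 + 23 + 22 + 20 + 9 + 7 + 7 + 5 = 143.
Lower bound: ⌈143/37⌉ = 4 bins.
Also, 5 items each exceed 37/2, and no two of those can share a bin, so at least 5 bins are needed.
A packing using 5 bins:
  bin 1: 26 + 9 = 35
  bin 2: 24 + 7 + 5 = 36
  bin 3: 23 + 7 = 30
  bin 4: 22 = 22
  bin 5: 20 = 20
This matches the lower bound, so 5 is optimal.

5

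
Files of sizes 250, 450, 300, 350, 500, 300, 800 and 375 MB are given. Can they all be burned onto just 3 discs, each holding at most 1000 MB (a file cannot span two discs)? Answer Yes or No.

Total = 3325 MB; ⌈3325/1000⌉ = 4.
At least 4 discs are required, but only 3 are allowed.

No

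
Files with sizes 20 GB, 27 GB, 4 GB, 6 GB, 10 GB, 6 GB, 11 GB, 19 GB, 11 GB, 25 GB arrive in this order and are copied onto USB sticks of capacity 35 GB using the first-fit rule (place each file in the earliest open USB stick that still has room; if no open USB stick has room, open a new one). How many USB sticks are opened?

5

  20 → USB stick 1 (new)  [load 20/35]
  27 → USB stick 2 (new)  [load 27/35]
  4 → USB stick 1  [load 24/35]
  6 → USB stick 1  [load 30/35]
  10 → USB stick 3 (new)  [load 10/35]
  6 → USB stick 2  [load 33/35]
  11 → USB stick 3  [load 21/35]
  19 → USB stick 4 (new)  [load 19/35]
  11 → USB stick 3  [load 32/35]
  25 → USB stick 5 (new)  [load 25/35]
5 USB sticks opened.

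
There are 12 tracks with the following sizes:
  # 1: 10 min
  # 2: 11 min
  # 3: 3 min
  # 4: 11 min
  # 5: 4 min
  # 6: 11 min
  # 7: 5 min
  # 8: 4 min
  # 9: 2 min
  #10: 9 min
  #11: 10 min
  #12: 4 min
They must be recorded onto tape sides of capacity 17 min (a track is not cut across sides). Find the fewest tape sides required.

Total = 11 + 11 + 11 + 10 + 10 + 9 + 5 + 4 + 4 + 4 + 3 + 2 = 84 min.
Lower bound: ⌈84/17⌉ = 5 tape sides.
Also, 6 tracks each exceed 17/2 min, and no two of those can share a side, so at least 6 tape sides are needed.
A packing using 6 tape sides:
  side 1: 11 + 5 = 16
  side 2: 11 + 4 + 2 = 17
  side 3: 11 + 4 = 15
  side 4: 10 + 4 + 3 = 17
  side 5: 10 = 10
  side 6: 9 = 9
This matches the lower bound, so 6 is optimal.

6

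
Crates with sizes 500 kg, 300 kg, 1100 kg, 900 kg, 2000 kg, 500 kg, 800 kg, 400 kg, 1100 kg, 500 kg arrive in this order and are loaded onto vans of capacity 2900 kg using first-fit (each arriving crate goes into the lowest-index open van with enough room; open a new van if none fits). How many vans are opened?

  500 → van 1 (new)  [load 500/2900]
  300 → van 1  [load 800/2900]
  1100 → van 1  [load 1900/2900]
  900 → van 1  [load 2800/2900]
  2000 → van 2 (new)  [load 2000/2900]
  500 → van 2  [load 2500/2900]
  800 → van 3 (new)  [load 800/2900]
  400 → van 2  [load 2900/2900]
  1100 → van 3  [load 1900/2900]
  500 → van 3  [load 2400/2900]
3 vans opened.

3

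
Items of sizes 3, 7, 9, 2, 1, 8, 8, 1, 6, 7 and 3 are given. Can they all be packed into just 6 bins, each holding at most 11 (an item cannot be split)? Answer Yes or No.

Yes

A valid assignment using 6 bins:
  bin 1: 9 + 2 = 11
  bin 2: 8 + 3 = 11
  bin 3: 8 + 3 = 11
  bin 4: 7 + 1 + 1 = 9
  bin 5: 7 = 7
  bin 6: 6 = 6
Every load is within 11, so 6 bins suffice.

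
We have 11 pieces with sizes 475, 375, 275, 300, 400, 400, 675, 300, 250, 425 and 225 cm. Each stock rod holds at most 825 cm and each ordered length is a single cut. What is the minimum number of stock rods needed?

Total = 675 + 475 + 425 + 400 + 400 + 375 + 300 + 300 + 275 + 250 + 225 = 4100 cm.
Lower bound: ⌈4100/825⌉ = 5 stock rods.
A packing using 6 stock rods:
  stock rod 1: 675 = 675
  stock rod 2: 475 + 300 = 775
  stock rod 3: 425 + 400 = 825
  stock rod 4: 400 + 375 = 775
  stock rod 5: 300 + 275 + 250 = 825
  stock rod 6: 225 = 225
No arrangement into 5 stock rods stays within capacity, so 6 is optimal.

6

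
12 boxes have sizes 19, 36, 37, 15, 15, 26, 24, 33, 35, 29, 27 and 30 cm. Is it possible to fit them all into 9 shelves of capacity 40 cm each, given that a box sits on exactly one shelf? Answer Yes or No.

No

Total = 326 cm; ⌈326/40⌉ = 9.
The bound of 9 does not rule out 9, but exhaustive search shows no assignment into 9 shelves of capacity 40 cm exists — the minimum is 10.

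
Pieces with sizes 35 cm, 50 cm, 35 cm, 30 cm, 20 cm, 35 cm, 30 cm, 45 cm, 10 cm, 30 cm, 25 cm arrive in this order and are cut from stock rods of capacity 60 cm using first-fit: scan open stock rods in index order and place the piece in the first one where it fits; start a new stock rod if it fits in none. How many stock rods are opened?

7

  35 → stock rod 1 (new)  [load 35/60]
  50 → stock rod 2 (new)  [load 50/60]
  35 → stock rod 3 (new)  [load 35/60]
  30 → stock rod 4 (new)  [load 30/60]
  20 → stock rod 1  [load 55/60]
  35 → stock rod 5 (new)  [load 35/60]
  30 → stock rod 4  [load 60/60]
  45 → stock rod 6 (new)  [load 45/60]
  10 → stock rod 2  [load 60/60]
  30 → stock rod 7 (new)  [load 30/60]
  25 → stock rod 3  [load 60/60]
7 stock rods opened.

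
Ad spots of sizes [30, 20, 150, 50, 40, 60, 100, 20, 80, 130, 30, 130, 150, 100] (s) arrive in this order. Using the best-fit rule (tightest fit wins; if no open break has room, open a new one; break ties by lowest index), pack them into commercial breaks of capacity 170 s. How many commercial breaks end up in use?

  30 → break 1 (new)  [load 30/170]
  20 → break 1  [load 50/170]
  150 → break 2 (new)  [load 150/170]
  50 → break 1  [load 100/170]
  40 → break 1  [load 140/170]
  60 → break 3 (new)  [load 60/170]
  100 → break 3  [load 160/170]
  20 → break 2  [load 170/170]
  80 → break 4 (new)  [load 80/170]
  130 → break 5 (new)  [load 130/170]
  30 → break 1  [load 170/170]
  130 → break 6 (new)  [load 130/170]
  150 → break 7 (new)  [load 150/170]
  100 → break 8 (new)  [load 100/170]
8 commercial breaks opened.

8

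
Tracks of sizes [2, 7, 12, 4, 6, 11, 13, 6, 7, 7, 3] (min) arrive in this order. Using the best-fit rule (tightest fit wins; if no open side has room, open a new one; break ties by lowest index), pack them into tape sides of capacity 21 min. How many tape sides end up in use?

4

  2 → side 1 (new)  [load 2/21]
  7 → side 1  [load 9/21]
  12 → side 1  [load 21/21]
  4 → side 2 (new)  [load 4/21]
  6 → side 2  [load 10/21]
  11 → side 2  [load 21/21]
  13 → side 3 (new)  [load 13/21]
  6 → side 3  [load 19/21]
  7 → side 4 (new)  [load 7/21]
  7 → side 4  [load 14/21]
  3 → side 4  [load 17/21]
4 tape sides opened.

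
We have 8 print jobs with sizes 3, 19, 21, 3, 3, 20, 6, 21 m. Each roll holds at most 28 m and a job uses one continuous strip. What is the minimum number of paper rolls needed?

4

Total = 21 + 21 + 20 + 19 + 6 + 3 + 3 + 3 = 96 m.
Lower bound: ⌈96/28⌉ = 4 paper rolls.
A packing using 4 paper rolls:
  roll 1: 21 + 6 = 27
  roll 2: 21 + 3 + 3 = 27
  roll 3: 20 + 3 = 23
  roll 4: 19 = 19
This matches the lower bound, so 4 is optimal.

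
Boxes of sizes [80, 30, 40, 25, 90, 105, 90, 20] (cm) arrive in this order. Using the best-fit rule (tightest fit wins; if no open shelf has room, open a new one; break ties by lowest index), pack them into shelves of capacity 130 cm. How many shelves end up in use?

  80 → shelf 1 (new)  [load 80/130]
  30 → shelf 1  [load 110/130]
  40 → shelf 2 (new)  [load 40/130]
  25 → shelf 2  [load 65/130]
  90 → shelf 3 (new)  [load 90/130]
  105 → shelf 4 (new)  [load 105/130]
  90 → shelf 5 (new)  [load 90/130]
  20 → shelf 1  [load 130/130]
5 shelves opened.

5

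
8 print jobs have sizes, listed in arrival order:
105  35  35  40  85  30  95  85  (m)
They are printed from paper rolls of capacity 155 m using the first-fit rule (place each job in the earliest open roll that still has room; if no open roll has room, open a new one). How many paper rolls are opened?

  105 → roll 1 (new)  [load 105/155]
  35 → roll 1  [load 140/155]
  35 → roll 2 (new)  [load 35/155]
  40 → roll 2  [load 75/155]
  85 → roll 3 (new)  [load 85/155]
  30 → roll 2  [load 105/155]
  95 → roll 4 (new)  [load 95/155]
  85 → roll 5 (new)  [load 85/155]
5 paper rolls opened.

5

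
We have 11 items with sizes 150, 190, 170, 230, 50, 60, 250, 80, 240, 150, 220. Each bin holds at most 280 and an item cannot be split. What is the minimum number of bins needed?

8

Total = 250 + 240 + 230 + 220 + 190 + 170 + 150 + 150 + 80 + 60 + 50 = 1790.
Lower bound: ⌈1790/280⌉ = 7 bins.
Also, 8 items each exceed 140, and no two of those can share a bin, so at least 8 bins are needed.
A packing using 8 bins:
  bin 1: 250 = 250
  bin 2: 240 = 240
  bin 3: 230 + 50 = 280
  bin 4: 220 + 60 = 280
  bin 5: 190 + 80 = 270
  bin 6: 170 = 170
  bin 7: 150 = 150
  bin 8: 150 = 150
This matches the lower bound, so 8 is optimal.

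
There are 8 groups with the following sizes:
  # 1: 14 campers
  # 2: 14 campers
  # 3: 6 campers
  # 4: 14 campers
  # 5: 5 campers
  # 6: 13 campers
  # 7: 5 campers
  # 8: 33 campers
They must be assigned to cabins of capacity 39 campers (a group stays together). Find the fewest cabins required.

Total = 33 + 14 + 14 + 14 + 13 + 6 + 5 + 5 = 104 campers.
Lower bound: ⌈104/39⌉ = 3 cabins.
A packing using 3 cabins:
  cabin 1: 33 + 6 = 39
  cabin 2: 14 + 14 + 5 + 5 = 38
  cabin 3: 14 + 13 = 27
This matches the lower bound, so 3 is optimal.

3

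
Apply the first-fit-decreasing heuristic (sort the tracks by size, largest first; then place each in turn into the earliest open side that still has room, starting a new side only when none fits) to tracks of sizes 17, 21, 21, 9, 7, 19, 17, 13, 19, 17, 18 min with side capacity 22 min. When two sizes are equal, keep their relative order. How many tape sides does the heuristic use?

Sorted descending: 21, 21, 19, 19, 18, 17, 17, 17, 13, 9, 7.
  21 → side 1 (new)  [load 21/22]
  21 → side 2 (new)  [load 21/22]
  19 → side 3 (new)  [load 19/22]
  19 → side 4 (new)  [load 19/22]
  18 → side 5 (new)  [load 18/22]
  17 → side 6 (new)  [load 17/22]
  17 → side 7 (new)  [load 17/22]
  17 → side 8 (new)  [load 17/22]
  13 → side 9 (new)  [load 13/22]
  9 → side 9  [load 22/22]
  7 → side 10 (new)  [load 7/22]
10 tape sides opened.

10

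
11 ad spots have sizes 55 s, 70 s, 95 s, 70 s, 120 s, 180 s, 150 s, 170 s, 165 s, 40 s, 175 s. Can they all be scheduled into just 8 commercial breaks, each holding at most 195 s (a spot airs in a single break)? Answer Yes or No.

A valid assignment using 8 commercial breaks:
  break 1: 180 = 180
  break 2: 175 = 175
  break 3: 170 = 170
  break 4: 165 = 165
  break 5: 150 + 40 = 190
  break 6: 120 + 70 = 190
  break 7: 95 + 70 = 165
  break 8: 55 = 55
Every load is within 195 s, so 8 commercial breaks suffice.

Yes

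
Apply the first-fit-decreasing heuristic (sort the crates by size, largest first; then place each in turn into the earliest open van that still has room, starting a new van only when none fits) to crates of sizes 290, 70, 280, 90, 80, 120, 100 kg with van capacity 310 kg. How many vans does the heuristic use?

Sorted descending: 290, 280, 120, 100, 90, 80, 70.
  290 → van 1 (new)  [load 290/310]
  280 → van 2 (new)  [load 280/310]
  120 → van 3 (new)  [load 120/310]
  100 → van 3  [load 220/310]
  90 → van 3  [load 310/310]
  80 → van 4 (new)  [load 80/310]
  70 → van 4  [load 150/310]
4 vans opened.

4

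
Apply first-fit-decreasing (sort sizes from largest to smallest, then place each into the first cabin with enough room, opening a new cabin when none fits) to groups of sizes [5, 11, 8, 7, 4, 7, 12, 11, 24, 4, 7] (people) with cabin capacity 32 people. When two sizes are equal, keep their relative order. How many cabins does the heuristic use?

4

Sorted descending: 24, 12, 11, 11, 8, 7, 7, 7, 5, 4, 4.
  24 → cabin 1 (new)  [load 24/32]
  12 → cabin 2 (new)  [load 12/32]
  11 → cabin 2  [load 23/32]
  11 → cabin 3 (new)  [load 11/32]
  8 → cabin 1  [load 32/32]
  7 → cabin 2  [load 30/32]
  7 → cabin 3  [load 18/32]
  7 → cabin 3  [load 25/32]
  5 → cabin 3  [load 30/32]
  4 → cabin 4 (new)  [load 4/32]
  4 → cabin 4  [load 8/32]
4 cabins opened.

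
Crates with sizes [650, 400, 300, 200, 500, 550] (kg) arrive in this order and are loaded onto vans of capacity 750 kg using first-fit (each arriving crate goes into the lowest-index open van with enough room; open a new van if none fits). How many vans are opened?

  650 → van 1 (new)  [load 650/750]
  400 → van 2 (new)  [load 400/750]
  300 → van 2  [load 700/750]
  200 → van 3 (new)  [load 200/750]
  500 → van 3  [load 700/750]
  550 → van 4 (new)  [load 550/750]
4 vans opened.

4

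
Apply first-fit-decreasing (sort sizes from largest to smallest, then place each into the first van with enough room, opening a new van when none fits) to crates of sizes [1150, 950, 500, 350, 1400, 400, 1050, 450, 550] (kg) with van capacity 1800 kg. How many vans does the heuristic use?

Sorted descending: 1400, 1150, 1050, 950, 550, 500, 450, 400, 350.
  1400 → van 1 (new)  [load 1400/1800]
  1150 → van 2 (new)  [load 1150/1800]
  1050 → van 3 (new)  [load 1050/1800]
  950 → van 4 (new)  [load 950/1800]
  550 → van 2  [load 1700/1800]
  500 → van 3  [load 1550/1800]
  450 → van 4  [load 1400/1800]
  400 → van 1  [load 1800/1800]
  350 → van 4  [load 1750/1800]
4 vans opened.

4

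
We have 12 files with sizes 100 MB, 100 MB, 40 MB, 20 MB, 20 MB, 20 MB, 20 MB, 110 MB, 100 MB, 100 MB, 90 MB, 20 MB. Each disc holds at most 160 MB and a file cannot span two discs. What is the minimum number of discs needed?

Total = 110 + 100 + 100 + 100 + 100 + 90 + 40 + 20 + 20 + 20 + 20 + 20 = 740 MB.
Lower bound: ⌈740/160⌉ = 5 discs.
Also, 6 files each exceed 80 MB, and no two of those can share a disc, so at least 6 discs are needed.
A packing using 6 discs:
  disc 1: 110 + 40 = 150
  disc 2: 100 + 20 + 20 + 20 = 160
  disc 3: 100 + 20 + 20 = 140
  disc 4: 100 = 100
  disc 5: 100 = 100
  disc 6: 90 = 90
This matches the lower bound, so 6 is optimal.

6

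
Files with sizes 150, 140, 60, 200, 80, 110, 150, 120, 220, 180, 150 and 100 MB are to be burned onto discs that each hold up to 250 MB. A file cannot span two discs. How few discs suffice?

8

Total = 220 + 200 + 180 + 150 + 150 + 150 + 140 + 120 + 110 + 100 + 80 + 60 = 1660 MB.
Lower bound: ⌈1660/250⌉ = 7 discs.
A packing using 8 discs:
  disc 1: 220 = 220
  disc 2: 200 = 200
  disc 3: 180 + 60 = 240
  disc 4: 150 + 100 = 250
  disc 5: 150 + 80 = 230
  disc 6: 150 = 150
  disc 7: 140 + 110 = 250
  disc 8: 120 = 120
No arrangement into 7 discs stays within capacity, so 8 is optimal.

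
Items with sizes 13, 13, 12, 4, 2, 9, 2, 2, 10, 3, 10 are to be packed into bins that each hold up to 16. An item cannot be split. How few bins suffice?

6

Total = 13 + 13 + 12 + 10 + 10 + 9 + 4 + 3 + 2 + 2 + 2 = 80.
Lower bound: ⌈80/16⌉ = 5 bins.
Also, 6 items each exceed 8, and no two of those can share a bin, so at least 6 bins are needed.
A packing using 6 bins:
  bin 1: 13 + 3 = 16
  bin 2: 13 + 2 = 15
  bin 3: 12 + 4 = 16
  bin 4: 10 + 2 + 2 = 14
  bin 5: 10 = 10
  bin 6: 9 = 9
This matches the lower bound, so 6 is optimal.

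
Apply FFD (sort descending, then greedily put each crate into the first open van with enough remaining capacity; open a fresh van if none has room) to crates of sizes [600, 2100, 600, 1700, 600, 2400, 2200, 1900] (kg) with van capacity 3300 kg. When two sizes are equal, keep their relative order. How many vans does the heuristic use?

Sorted descending: 2400, 2200, 2100, 1900, 1700, 600, 600, 600.
  2400 → van 1 (new)  [load 2400/3300]
  2200 → van 2 (new)  [load 2200/3300]
  2100 → van 3 (new)  [load 2100/3300]
  1900 → van 4 (new)  [load 1900/3300]
  1700 → van 5 (new)  [load 1700/3300]
  600 → van 1  [load 3000/3300]
  600 → van 2  [load 2800/3300]
  600 → van 3  [load 2700/3300]
5 vans opened.

5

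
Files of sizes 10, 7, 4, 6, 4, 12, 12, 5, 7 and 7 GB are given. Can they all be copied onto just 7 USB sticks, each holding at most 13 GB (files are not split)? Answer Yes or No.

A valid assignment using 7 USB sticks:
  USB stick 1: 12 = 12
  USB stick 2: 12 = 12
  USB stick 3: 10 = 10
  USB stick 4: 7 + 6 = 13
  USB stick 5: 7 + 5 = 12
  USB stick 6: 7 + 4 = 11
  USB stick 7: 4 = 4
Every load is within 13 GB, so 7 USB sticks suffice.

Yes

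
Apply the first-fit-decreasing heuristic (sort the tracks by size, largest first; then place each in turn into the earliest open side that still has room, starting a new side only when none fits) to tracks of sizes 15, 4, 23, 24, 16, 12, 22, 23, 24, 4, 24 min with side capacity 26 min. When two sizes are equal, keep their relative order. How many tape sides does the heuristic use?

Sorted descending: 24, 24, 24, 23, 23, 22, 16, 15, 12, 4, 4.
  24 → side 1 (new)  [load 24/26]
  24 → side 2 (new)  [load 24/26]
  24 → side 3 (new)  [load 24/26]
  23 → side 4 (new)  [load 23/26]
  23 → side 5 (new)  [load 23/26]
  22 → side 6 (new)  [load 22/26]
  16 → side 7 (new)  [load 16/26]
  15 → side 8 (new)  [load 15/26]
  12 → side 9 (new)  [load 12/26]
  4 → side 6  [load 26/26]
  4 → side 7  [load 20/26]
9 tape sides opened.

9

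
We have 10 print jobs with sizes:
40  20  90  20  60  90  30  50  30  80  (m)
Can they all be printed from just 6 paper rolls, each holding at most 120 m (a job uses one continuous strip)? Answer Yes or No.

A valid assignment using 5 paper rolls:
  roll 1: 90 + 30 = 120
  roll 2: 90 + 30 = 120
  roll 3: 80 + 40 = 120
  roll 4: 60 + 50 = 110
  roll 5: 20 + 20 = 40
That uses only 5 ≤ 6, so 6 paper rolls are enough.

Yes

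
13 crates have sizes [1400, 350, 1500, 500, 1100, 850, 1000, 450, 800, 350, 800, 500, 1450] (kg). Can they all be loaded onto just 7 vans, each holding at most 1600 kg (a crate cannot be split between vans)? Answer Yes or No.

Total = 11050 kg; ⌈11050/1600⌉ = 7.
The bound of 7 does not rule out 7, but exhaustive search shows no assignment into 7 vans of capacity 1600 kg exists — the minimum is 8.

No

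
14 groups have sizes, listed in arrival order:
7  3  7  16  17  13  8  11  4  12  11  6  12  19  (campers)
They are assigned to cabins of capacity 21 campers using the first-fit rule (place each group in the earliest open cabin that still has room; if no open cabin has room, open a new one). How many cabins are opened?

  7 → cabin 1 (new)  [load 7/21]
  3 → cabin 1  [load 10/21]
  7 → cabin 1  [load 17/21]
  16 → cabin 2 (new)  [load 16/21]
  17 → cabin 3 (new)  [load 17/21]
  13 → cabin 4 (new)  [load 13/21]
  8 → cabin 4  [load 21/21]
  11 → cabin 5 (new)  [load 11/21]
  4 → cabin 1  [load 21/21]
  12 → cabin 6 (new)  [load 12/21]
  11 → cabin 7 (new)  [load 11/21]
  6 → cabin 5  [load 17/21]
  12 → cabin 8 (new)  [load 12/21]
  19 → cabin 9 (new)  [load 19/21]
9 cabins opened.

9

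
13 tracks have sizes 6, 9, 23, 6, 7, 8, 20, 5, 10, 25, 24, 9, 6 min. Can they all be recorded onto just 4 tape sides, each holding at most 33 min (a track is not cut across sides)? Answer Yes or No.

No

Total = 158 min; ⌈158/33⌉ = 5.
At least 5 tape sides are required, but only 4 are allowed.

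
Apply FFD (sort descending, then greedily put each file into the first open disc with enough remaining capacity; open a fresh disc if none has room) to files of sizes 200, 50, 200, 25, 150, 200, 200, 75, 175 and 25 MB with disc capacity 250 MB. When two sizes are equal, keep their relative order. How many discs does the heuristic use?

6

Sorted descending: 200, 200, 200, 200, 175, 150, 75, 50, 25, 25.
  200 → disc 1 (new)  [load 200/250]
  200 → disc 2 (new)  [load 200/250]
  200 → disc 3 (new)  [load 200/250]
  200 → disc 4 (new)  [load 200/250]
  175 → disc 5 (new)  [load 175/250]
  150 → disc 6 (new)  [load 150/250]
  75 → disc 5  [load 250/250]
  50 → disc 1  [load 250/250]
  25 → disc 2  [load 225/250]
  25 → disc 2  [load 250/250]
6 discs opened.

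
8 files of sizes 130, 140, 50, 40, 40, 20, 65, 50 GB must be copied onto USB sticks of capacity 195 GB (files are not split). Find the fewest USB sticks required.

3

Total = 140 + 130 + 65 + 50 + 50 + 40 + 40 + 20 = 535 GB.
Lower bound: ⌈535/195⌉ = 3 USB sticks.
A packing using 3 USB sticks:
  USB stick 1: 140 + 50 = 190
  USB stick 2: 130 + 65 = 195
  USB stick 3: 50 + 40 + 40 + 20 = 150
This matches the lower bound, so 3 is optimal.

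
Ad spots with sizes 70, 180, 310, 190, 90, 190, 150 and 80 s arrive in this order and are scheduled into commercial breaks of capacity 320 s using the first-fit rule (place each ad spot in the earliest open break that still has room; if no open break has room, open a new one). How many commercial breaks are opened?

5

  70 → break 1 (new)  [load 70/320]
  180 → break 1  [load 250/320]
  310 → break 2 (new)  [load 310/320]
  190 → break 3 (new)  [load 190/320]
  90 → break 3  [load 280/320]
  190 → break 4 (new)  [load 190/320]
  150 → break 5 (new)  [load 150/320]
  80 → break 4  [load 270/320]
5 commercial breaks opened.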